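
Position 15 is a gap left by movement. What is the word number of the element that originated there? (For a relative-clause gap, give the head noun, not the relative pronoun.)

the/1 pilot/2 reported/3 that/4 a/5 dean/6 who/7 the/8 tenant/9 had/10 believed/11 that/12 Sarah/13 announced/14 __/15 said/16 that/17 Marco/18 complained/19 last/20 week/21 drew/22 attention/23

The gap at 15 is the subject of "said", inside a relative clause.
The relative pronoun is "who" (word 7); it is bound by the head noun immediately before it.
Its filler is the head noun "dean", at word 6.

6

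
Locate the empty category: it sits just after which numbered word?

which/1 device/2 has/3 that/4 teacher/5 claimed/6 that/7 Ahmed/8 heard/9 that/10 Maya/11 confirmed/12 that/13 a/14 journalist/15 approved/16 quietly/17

The displaced element is "which device" (word 2).
It is linked across 3 clause boundaries (that → that → that).
It functions as the direct object of "approved", so the gap sits immediately after word 16 ("approved").
Base order: That teacher has claimed that Ahmed heard that Maya confirmed that a journalist approved which device quietly.

16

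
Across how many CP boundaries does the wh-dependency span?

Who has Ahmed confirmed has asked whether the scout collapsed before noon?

"who" is extracted from the subject of "asked".
Boundaries crossed, outermost first: [Ø] — 1 in total.

1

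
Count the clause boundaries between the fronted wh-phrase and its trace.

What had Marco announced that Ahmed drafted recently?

"what" is extracted from the object of "drafted".
Boundaries crossed, outermost first: [that] — 1 in total.

1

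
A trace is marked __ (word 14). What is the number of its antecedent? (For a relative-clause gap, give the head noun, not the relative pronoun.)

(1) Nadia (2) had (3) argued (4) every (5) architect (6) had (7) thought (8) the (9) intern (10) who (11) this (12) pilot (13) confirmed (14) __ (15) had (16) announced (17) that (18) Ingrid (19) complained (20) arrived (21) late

The gap at 14 is the subject of "announced", inside a relative clause.
The relative pronoun is "who" (word 10); it is bound by the head noun immediately before it.
Its filler is the head noun "intern", at word 9.

9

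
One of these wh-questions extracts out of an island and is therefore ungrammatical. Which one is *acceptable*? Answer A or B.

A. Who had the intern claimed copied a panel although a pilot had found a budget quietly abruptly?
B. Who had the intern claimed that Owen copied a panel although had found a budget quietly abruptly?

A

In B, the wh-phrase is extracted from inside an adjunct island (introduced by "although"), which blocks movement.
In A, the extraction path crosses only that-complement boundaries, which are transparent.
So A is grammatical.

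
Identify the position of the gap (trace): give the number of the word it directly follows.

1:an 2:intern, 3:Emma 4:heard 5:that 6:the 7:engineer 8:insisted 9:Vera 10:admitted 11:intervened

The displaced element is "an intern" (word 2).
It is linked across 3 clause boundaries (that → Ø → Ø).
It functions as the subject of "intervened", so the gap sits immediately after word 10 ("admitted").
Base order: Emma heard that the engineer insisted Vera admitted an intern intervened.

10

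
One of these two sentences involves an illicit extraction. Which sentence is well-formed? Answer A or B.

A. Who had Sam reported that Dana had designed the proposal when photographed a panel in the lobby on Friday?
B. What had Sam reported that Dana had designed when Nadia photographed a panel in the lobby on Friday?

B

In A, the wh-phrase is extracted from inside an adjunct island (introduced by "when"), which blocks movement.
In B, the extraction path crosses only that-complement boundaries, which are transparent.
So B is grammatical.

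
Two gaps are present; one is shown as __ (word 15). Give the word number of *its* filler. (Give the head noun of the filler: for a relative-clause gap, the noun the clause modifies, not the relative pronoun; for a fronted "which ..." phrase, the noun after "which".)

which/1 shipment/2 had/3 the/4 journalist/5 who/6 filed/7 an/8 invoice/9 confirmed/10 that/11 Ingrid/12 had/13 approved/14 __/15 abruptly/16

2

The marked gap is the direct object of "approved".
Its filler is the fronted wh-phrase "which shipment", at word 2.
(The other dependency links word 5 to a gap after word 6.)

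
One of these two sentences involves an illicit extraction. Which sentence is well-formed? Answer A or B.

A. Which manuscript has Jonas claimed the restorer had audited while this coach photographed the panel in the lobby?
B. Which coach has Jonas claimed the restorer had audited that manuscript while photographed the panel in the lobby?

In B, the wh-phrase is extracted from inside an adjunct island (introduced by "while"), which blocks movement.
In A, the extraction path crosses only that-complement boundaries, which are transparent.
So A is grammatical.

A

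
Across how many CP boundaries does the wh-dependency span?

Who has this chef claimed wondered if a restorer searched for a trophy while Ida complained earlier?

"who" is extracted from the subject of "wondered".
Boundaries crossed, outermost first: [Ø] — 1 in total.

1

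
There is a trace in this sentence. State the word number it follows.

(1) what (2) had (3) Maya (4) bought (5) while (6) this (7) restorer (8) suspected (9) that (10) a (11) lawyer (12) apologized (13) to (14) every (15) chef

4

The displaced element is "what" (word 1).
It functions as the direct object of "bought", so the gap sits immediately after word 4 ("bought").
Base order: Maya had bought what while this restorer suspected that a lawyer apologized to every chef.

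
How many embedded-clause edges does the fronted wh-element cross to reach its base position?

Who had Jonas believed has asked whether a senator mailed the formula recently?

1

"who" is extracted from the subject of "asked".
Boundaries crossed, outermost first: [Ø] — 1 in total.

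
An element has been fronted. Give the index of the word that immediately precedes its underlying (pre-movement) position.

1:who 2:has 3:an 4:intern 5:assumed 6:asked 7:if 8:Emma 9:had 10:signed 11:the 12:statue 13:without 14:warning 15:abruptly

5

The displaced element is "who" (word 1).
It is linked across 1 clause boundary (Ø).
It functions as the subject of "asked", so the gap sits immediately after word 5 ("assumed").
Base order: An intern has assumed who asked if Emma had signed the statue without warning abruptly.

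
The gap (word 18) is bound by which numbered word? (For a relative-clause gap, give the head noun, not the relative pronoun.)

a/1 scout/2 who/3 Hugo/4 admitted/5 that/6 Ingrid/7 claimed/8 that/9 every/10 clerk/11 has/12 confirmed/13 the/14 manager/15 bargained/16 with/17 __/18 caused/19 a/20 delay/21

The gap at 18 is the prepositional object of "bargained", inside a relative clause.
The relative pronoun is "who" (word 3); it is bound by the head noun immediately before it.
Its filler is the head noun "scout", at word 2.

2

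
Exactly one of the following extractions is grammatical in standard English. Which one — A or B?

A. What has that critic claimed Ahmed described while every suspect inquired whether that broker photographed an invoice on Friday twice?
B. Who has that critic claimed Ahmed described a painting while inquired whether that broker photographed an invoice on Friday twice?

A

In B, the wh-phrase is extracted from inside an adjunct island (introduced by "while"), which blocks movement.
In A, the extraction path crosses only that-complement boundaries, which are transparent.
So A is grammatical.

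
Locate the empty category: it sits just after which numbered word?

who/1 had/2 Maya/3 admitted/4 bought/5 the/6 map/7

4

The displaced element is "who" (word 1).
It is linked across 1 clause boundary (Ø).
It functions as the subject of "bought", so the gap sits immediately after word 4 ("admitted").
Base order: Maya had admitted that who bought the map.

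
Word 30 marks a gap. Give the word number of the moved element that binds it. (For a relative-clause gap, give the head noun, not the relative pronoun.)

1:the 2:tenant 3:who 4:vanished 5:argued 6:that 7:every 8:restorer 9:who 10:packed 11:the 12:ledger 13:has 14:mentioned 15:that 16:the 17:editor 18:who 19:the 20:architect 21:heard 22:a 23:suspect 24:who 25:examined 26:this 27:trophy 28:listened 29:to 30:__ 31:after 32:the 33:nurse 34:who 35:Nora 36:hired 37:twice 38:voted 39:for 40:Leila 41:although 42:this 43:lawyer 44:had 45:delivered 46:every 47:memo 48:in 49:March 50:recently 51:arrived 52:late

17

The gap at 30 is the prepositional object of "listened", inside a relative clause.
The relative pronoun is "who" (word 18); it is bound by the head noun immediately before it.
Its filler is the head noun "editor", at word 17.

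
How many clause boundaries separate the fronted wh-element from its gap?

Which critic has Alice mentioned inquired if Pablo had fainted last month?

1

"which critic" is extracted from the subject of "inquired".
Boundaries crossed, outermost first: [Ø] — 1 in total.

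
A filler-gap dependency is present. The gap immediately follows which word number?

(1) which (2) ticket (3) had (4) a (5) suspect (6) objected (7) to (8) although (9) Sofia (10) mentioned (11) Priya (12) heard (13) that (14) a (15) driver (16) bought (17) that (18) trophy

7

The displaced element is "which ticket" (word 2).
It functions as the object of the preposition "to" of "objected", so the gap sits immediately after word 7 ("to").
Base order: A suspect had objected to which ticket although Sofia mentioned Priya heard that a driver bought that trophy.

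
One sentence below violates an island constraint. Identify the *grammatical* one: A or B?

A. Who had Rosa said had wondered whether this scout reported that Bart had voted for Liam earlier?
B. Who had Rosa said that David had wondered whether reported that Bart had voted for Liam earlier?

In B, the wh-phrase is extracted from inside a wh-island (introduced by "whether"), which blocks movement.
In A, the extraction path crosses only that-complement boundaries, which are transparent.
So A is grammatical.

A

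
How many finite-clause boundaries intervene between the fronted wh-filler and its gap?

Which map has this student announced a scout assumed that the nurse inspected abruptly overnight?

2

"which map" is extracted from the object of "inspected".
Boundaries crossed, outermost first: [Ø], [that] — 2 in total.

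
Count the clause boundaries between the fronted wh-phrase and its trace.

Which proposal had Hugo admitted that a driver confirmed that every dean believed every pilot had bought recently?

"which proposal" is extracted from the object of "bought".
Boundaries crossed, outermost first: [that], [that], [Ø] — 3 in total.

3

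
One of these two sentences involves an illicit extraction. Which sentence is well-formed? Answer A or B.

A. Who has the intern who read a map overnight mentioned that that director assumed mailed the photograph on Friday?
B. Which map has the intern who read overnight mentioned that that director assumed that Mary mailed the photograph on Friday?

A

In B, the wh-phrase is extracted from inside a complex-NP island (relative clause) (introduced by "who"), which blocks movement.
In A, the extraction path crosses only that-complement boundaries, which are transparent.
So A is grammatical.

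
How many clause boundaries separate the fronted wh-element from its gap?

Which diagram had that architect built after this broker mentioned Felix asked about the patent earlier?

"which diagram" originates inside the matrix clause — no clause boundary is crossed.

0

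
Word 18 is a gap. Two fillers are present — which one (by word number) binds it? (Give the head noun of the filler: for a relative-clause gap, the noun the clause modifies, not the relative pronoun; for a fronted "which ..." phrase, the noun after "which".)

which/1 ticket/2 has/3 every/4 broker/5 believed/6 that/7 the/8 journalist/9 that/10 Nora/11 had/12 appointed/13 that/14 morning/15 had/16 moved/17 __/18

The marked gap is the direct object of "moved".
Its filler is the fronted wh-phrase "which ticket", at word 2.
(The other dependency links word 9 to a gap after word 13.)

2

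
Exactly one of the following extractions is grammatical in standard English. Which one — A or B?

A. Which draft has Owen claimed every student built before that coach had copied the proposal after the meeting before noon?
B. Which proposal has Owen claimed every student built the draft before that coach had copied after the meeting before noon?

A

In B, the wh-phrase is extracted from inside an adjunct island (introduced by "before"), which blocks movement.
In A, the extraction path crosses only that-complement boundaries, which are transparent.
So A is grammatical.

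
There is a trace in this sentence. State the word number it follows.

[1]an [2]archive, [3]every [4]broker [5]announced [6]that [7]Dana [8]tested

8

The displaced element is "an archive" (word 2).
It is linked across 1 clause boundary (that).
It functions as the direct object of "tested", so the gap sits immediately after word 8 ("tested").
Base order: Every broker announced that Dana tested an archive.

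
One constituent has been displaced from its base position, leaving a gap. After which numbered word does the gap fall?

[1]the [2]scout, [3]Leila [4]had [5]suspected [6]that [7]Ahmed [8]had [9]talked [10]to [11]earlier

10

The displaced element is "the scout" (word 2).
It is linked across 1 clause boundary (that).
It functions as the object of the preposition "to" of "talked", so the gap sits immediately after word 10 ("to").
Base order: Leila had suspected that Ahmed had talked to the scout earlier.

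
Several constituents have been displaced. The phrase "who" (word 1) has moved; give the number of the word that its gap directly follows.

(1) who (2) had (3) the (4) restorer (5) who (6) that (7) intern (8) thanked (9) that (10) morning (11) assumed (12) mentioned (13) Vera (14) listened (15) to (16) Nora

11

The displaced element is "who" (word 1).
It is linked across 1 clause boundary (Ø).
It functions as the subject of "mentioned", so the gap sits immediately after word 11 ("assumed").
Base order: The restorer who that intern thanked that morning had assumed that who mentioned Vera listened to Nora.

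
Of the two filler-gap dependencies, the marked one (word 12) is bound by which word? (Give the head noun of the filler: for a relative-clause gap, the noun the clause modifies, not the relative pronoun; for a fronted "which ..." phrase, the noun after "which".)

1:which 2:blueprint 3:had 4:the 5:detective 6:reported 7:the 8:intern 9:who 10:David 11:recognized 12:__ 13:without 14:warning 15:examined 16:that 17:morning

8

The marked gap is inside the relative clause, the direct object of "recognized".
Its filler is the head noun "intern" (via "who"), at word 8.
(The other dependency links word 2 to a gap after word 15.)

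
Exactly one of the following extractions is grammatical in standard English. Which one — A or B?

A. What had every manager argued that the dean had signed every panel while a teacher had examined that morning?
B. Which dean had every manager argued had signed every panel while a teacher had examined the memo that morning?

In A, the wh-phrase is extracted from inside an adjunct island (introduced by "while"), which blocks movement.
In B, the extraction path crosses only that-complement boundaries, which are transparent.
So B is grammatical.

B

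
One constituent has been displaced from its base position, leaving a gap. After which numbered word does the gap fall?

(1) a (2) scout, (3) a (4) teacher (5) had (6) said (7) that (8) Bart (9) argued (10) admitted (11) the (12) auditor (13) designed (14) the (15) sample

The displaced element is "a scout" (word 2).
It is linked across 2 clause boundaries (that → Ø).
It functions as the subject of "admitted", so the gap sits immediately after word 9 ("argued").
Base order: A teacher had said that Bart argued that a scout admitted the auditor designed the sample.

9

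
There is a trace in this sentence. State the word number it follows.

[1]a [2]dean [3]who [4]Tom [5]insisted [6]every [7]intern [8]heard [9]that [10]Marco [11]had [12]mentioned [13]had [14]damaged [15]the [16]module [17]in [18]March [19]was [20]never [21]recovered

The displaced element is "a dean" (word 2).
It is linked across 3 clause boundaries (Ø → that → Ø).
It functions as the subject of "damaged", so the gap sits immediately after word 12 ("mentioned").
Base order: Tom insisted every intern heard that Marco had mentioned that a dean had damaged the module in March.

12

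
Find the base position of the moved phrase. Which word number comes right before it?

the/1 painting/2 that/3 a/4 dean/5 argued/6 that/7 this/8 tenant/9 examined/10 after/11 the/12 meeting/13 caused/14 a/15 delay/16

10

The displaced element is "the painting" (word 2).
It is linked across 1 clause boundary (that).
It functions as the direct object of "examined", so the gap sits immediately after word 10 ("examined").
Base order: A dean argued that this tenant examined the painting after the meeting.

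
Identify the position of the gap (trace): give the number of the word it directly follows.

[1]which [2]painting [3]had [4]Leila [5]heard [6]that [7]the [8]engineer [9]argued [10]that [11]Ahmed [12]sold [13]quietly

12

The displaced element is "which painting" (word 2).
It is linked across 2 clause boundaries (that → that).
It functions as the direct object of "sold", so the gap sits immediately after word 12 ("sold").
Base order: Leila had heard that the engineer argued that Ahmed sold which painting quietly.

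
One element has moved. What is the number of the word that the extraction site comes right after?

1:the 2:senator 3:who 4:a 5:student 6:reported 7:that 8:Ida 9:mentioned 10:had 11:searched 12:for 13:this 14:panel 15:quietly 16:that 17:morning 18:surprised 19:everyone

9

The displaced element is "the senator" (word 2).
It is linked across 2 clause boundaries (that → Ø).
It functions as the subject of "searched", so the gap sits immediately after word 9 ("mentioned").
Base order: A student reported that Ida mentioned that the senator had searched for this panel quietly that morning.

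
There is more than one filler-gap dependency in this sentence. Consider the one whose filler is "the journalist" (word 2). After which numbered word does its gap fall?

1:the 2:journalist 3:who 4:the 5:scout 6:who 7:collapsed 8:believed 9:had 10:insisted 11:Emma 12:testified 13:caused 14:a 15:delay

8

The displaced element is "the journalist" (word 2).
It is linked across 1 clause boundary (Ø).
It functions as the subject of "insisted", so the gap sits immediately after word 8 ("believed").
Base order: The scout who collapsed believed that the journalist had insisted Emma testified.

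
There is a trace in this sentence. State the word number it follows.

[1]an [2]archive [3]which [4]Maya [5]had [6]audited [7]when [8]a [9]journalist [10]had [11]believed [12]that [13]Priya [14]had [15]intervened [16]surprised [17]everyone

6

The displaced element is "an archive" (word 2).
It functions as the direct object of "audited", so the gap sits immediately after word 6 ("audited").
Base order: Maya had audited an archive when a journalist had believed that Priya had intervened.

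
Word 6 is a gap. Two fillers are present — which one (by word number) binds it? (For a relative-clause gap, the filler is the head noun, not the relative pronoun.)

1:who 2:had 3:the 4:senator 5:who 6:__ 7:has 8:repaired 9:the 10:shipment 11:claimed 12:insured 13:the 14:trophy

The marked gap is inside the relative clause, the subject of "repaired".
Its filler is the head noun "senator" (via "who"), at word 4.
(The other dependency links word 1 to a gap after word 11.)

4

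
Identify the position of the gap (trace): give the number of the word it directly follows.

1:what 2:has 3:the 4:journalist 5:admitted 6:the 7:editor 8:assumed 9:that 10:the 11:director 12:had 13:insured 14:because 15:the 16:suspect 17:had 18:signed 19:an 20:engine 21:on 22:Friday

13

The displaced element is "what" (word 1).
It is linked across 2 clause boundaries (Ø → that).
It functions as the direct object of "insured", so the gap sits immediately after word 13 ("insured").
Base order: The journalist has admitted the editor assumed that the director had insured what because the suspect had signed an engine on Friday.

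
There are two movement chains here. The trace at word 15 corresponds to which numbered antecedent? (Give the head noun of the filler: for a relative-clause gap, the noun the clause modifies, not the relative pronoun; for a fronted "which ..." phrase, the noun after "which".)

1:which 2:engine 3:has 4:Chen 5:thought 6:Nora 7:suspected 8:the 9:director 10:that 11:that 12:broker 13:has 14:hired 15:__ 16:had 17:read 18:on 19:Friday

The marked gap is inside the relative clause, the direct object of "hired".
Its filler is the head noun "director" (via "that"), at word 9.
(The other dependency links word 2 to a gap after word 17.)

9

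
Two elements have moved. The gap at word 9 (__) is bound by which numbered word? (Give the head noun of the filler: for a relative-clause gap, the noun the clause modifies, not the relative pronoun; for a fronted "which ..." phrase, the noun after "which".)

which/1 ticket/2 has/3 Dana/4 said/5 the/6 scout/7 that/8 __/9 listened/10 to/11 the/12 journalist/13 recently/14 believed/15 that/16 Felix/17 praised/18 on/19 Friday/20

7

The marked gap is inside the relative clause, the subject of "listened".
Its filler is the head noun "scout" (via "that"), at word 7.
(The other dependency links word 2 to a gap after word 18.)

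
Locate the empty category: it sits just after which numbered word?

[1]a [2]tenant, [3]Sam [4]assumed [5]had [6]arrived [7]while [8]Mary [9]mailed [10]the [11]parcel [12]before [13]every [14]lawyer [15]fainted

The displaced element is "a tenant" (word 2).
It is linked across 1 clause boundary (Ø).
It functions as the subject of "arrived", so the gap sits immediately after word 4 ("assumed").
Base order: Sam assumed that a tenant had arrived while Mary mailed the parcel before every lawyer fainted.

4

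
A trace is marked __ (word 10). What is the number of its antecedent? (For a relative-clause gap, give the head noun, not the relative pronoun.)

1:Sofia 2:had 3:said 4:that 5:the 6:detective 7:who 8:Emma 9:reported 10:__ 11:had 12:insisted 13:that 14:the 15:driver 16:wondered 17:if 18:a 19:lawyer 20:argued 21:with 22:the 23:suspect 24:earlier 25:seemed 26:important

6

The gap at 10 is the subject of "insisted", inside a relative clause.
The relative pronoun is "who" (word 7); it is bound by the head noun immediately before it.
Its filler is the head noun "detective", at word 6.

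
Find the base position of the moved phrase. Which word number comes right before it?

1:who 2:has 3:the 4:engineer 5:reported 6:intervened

The displaced element is "who" (word 1).
It is linked across 1 clause boundary (Ø).
It functions as the subject of "intervened", so the gap sits immediately after word 5 ("reported").
Base order: The engineer has reported that who intervened.

5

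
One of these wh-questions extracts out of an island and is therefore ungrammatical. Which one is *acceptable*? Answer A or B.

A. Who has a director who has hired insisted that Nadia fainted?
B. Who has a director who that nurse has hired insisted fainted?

B

In A, the wh-phrase is extracted from inside a complex-NP island (relative clause) (introduced by "who"), which blocks movement.
In B, the extraction path crosses only that-complement boundaries, which are transparent.
So B is grammatical.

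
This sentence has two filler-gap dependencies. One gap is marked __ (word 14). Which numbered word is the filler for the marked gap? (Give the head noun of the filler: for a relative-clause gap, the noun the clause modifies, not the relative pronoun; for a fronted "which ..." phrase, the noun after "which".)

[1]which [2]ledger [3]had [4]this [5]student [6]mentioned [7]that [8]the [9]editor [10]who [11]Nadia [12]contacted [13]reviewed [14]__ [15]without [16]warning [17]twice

The marked gap is the direct object of "reviewed".
Its filler is the fronted wh-phrase "which ledger", at word 2.
(The other dependency links word 9 to a gap after word 12.)

2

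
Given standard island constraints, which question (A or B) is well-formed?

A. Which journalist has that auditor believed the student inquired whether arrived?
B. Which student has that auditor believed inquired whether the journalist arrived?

In A, the wh-phrase is extracted from inside a wh-island (introduced by "whether"), which blocks movement.
In B, the extraction path crosses only that-complement boundaries, which are transparent.
So B is grammatical.

B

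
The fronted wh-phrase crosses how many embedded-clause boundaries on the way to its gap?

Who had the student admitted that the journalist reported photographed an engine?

"who" is extracted from the subject of "photographed".
Boundaries crossed, outermost first: [that], [Ø] — 2 in total.

2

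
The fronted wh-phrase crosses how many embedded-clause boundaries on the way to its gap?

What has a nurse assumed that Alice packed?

1

"what" is extracted from the object of "packed".
Boundaries crossed, outermost first: [that] — 1 in total.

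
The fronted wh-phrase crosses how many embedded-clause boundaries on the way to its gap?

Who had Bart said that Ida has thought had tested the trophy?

"who" is extracted from the subject of "tested".
Boundaries crossed, outermost first: [that], [Ø] — 2 in total.

2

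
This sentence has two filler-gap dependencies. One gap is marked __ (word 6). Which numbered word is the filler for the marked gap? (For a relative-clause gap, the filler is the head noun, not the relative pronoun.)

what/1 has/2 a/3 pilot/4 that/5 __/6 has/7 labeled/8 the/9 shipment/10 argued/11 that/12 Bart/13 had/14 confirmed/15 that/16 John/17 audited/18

The marked gap is inside the relative clause, the subject of "labeled".
Its filler is the head noun "pilot" (via "that"), at word 4.
(The other dependency links word 1 to a gap after word 18.)

4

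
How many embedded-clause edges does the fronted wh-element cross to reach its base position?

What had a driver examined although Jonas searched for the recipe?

"what" originates inside the matrix clause — no clause boundary is crossed.

0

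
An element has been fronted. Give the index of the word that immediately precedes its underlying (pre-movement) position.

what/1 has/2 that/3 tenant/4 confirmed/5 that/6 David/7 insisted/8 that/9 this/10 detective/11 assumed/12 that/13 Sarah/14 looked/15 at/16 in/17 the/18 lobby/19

The displaced element is "what" (word 1).
It is linked across 3 clause boundaries (that → that → that).
It functions as the object of the preposition "at" of "looked", so the gap sits immediately after word 16 ("at").
Base order: That tenant has confirmed that David insisted that this detective assumed that Sarah looked at what in the lobby.

16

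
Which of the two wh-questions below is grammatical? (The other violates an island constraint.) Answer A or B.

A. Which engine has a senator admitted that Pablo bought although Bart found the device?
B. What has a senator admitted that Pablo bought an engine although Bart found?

A

In B, the wh-phrase is extracted from inside an adjunct island (introduced by "although"), which blocks movement.
In A, the extraction path crosses only that-complement boundaries, which are transparent.
So A is grammatical.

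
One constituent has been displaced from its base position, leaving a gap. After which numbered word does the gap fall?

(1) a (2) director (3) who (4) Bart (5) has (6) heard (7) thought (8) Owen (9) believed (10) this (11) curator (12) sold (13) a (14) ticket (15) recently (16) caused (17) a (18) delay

The displaced element is "a director" (word 2).
It is linked across 1 clause boundary (Ø).
It functions as the subject of "thought", so the gap sits immediately after word 6 ("heard").
Base order: Bart has heard that a director thought Owen believed this curator sold a ticket recently.

6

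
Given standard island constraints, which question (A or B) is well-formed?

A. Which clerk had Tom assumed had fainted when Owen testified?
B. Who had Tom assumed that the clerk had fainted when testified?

In B, the wh-phrase is extracted from inside an adjunct island (introduced by "when"), which blocks movement.
In A, the extraction path crosses only that-complement boundaries, which are transparent.
So A is grammatical.

A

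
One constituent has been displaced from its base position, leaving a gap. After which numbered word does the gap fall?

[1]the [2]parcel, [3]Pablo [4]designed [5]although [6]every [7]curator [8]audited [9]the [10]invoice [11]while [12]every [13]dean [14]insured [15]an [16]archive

4

The displaced element is "the parcel" (word 2).
It functions as the direct object of "designed", so the gap sits immediately after word 4 ("designed").
Base order: Pablo designed the parcel although every curator audited the invoice while every dean insured an archive.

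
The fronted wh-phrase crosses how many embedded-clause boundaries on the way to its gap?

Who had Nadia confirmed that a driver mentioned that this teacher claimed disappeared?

3

"who" is extracted from the subject of "disappeared".
Boundaries crossed, outermost first: [that], [that], [Ø] — 3 in total.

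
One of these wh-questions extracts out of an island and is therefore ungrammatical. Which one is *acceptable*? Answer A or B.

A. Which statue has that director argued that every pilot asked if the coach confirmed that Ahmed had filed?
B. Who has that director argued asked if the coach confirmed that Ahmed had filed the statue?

B

In A, the wh-phrase is extracted from inside a wh-island (introduced by "if"), which blocks movement.
In B, the extraction path crosses only that-complement boundaries, which are transparent.
So B is grammatical.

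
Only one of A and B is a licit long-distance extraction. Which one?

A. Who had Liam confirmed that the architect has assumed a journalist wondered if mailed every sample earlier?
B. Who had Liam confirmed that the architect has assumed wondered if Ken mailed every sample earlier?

In A, the wh-phrase is extracted from inside a wh-island (introduced by "if"), which blocks movement.
In B, the extraction path crosses only that-complement boundaries, which are transparent.
So B is grammatical.

B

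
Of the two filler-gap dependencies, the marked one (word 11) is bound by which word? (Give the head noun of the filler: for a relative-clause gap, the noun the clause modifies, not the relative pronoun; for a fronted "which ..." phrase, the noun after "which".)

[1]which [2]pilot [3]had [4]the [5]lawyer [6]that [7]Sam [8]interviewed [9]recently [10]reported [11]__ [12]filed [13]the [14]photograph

2

The marked gap is the subject of "filed".
Its filler is the fronted wh-phrase "which pilot", at word 2.
(The other dependency links word 5 to a gap after word 8.)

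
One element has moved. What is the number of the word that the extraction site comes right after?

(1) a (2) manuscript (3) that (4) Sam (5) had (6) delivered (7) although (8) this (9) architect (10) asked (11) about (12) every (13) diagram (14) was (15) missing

6

The displaced element is "a manuscript" (word 2).
It functions as the direct object of "delivered", so the gap sits immediately after word 6 ("delivered").
Base order: Sam had delivered a manuscript although this architect asked about every diagram.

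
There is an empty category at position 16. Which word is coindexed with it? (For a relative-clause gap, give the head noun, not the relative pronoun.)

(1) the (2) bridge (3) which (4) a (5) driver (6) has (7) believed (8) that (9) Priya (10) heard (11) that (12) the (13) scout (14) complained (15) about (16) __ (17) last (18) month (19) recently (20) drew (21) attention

The gap at 16 is the prepositional object of "complained", inside a relative clause.
The relative pronoun is "which" (word 3); it is bound by the head noun immediately before it.
Its filler is the head noun "bridge", at word 2.

2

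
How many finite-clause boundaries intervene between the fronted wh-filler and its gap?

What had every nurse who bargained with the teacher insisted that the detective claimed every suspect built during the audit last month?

"what" is extracted from the object of "built".
Boundaries crossed, outermost first: [that], [Ø] — 2 in total.

2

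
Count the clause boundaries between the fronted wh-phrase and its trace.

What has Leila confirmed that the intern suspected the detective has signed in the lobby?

"what" is extracted from the object of "signed".
Boundaries crossed, outermost first: [that], [Ø] — 2 in total.

2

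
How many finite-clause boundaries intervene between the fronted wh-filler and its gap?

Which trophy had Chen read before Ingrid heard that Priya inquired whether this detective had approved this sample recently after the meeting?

"which trophy" originates inside the matrix clause — no clause boundary is crossed.

0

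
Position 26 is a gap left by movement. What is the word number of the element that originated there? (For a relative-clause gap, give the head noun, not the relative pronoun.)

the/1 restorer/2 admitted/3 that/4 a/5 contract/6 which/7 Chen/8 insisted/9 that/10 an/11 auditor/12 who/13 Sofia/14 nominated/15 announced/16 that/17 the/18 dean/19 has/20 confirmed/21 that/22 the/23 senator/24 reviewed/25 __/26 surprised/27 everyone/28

The gap at 26 is the object of "reviewed", inside a relative clause.
The relative pronoun is "which" (word 7); it is bound by the head noun immediately before it.
Its filler is the head noun "contract", at word 6.

6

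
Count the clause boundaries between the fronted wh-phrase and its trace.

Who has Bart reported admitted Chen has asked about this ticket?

1

"who" is extracted from the subject of "admitted".
Boundaries crossed, outermost first: [Ø] — 1 in total.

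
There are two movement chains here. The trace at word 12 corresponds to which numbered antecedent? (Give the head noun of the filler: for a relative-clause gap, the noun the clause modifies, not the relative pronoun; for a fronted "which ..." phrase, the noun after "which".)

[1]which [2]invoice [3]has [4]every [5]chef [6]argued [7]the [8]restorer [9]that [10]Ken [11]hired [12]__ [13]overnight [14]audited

8

The marked gap is inside the relative clause, the direct object of "hired".
Its filler is the head noun "restorer" (via "that"), at word 8.
(The other dependency links word 2 to a gap after word 14.)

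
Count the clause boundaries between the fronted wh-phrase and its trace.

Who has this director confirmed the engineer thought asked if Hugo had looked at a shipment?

"who" is extracted from the subject of "asked".
Boundaries crossed, outermost first: [Ø], [Ø] — 2 in total.

2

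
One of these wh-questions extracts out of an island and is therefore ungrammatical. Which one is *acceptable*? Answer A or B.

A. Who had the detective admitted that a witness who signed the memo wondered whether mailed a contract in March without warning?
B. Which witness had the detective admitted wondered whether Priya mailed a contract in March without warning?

B

In A, the wh-phrase is extracted from inside a wh-island (introduced by "whether"), which blocks movement.
In B, the extraction path crosses only that-complement boundaries, which are transparent.
So B is grammatical.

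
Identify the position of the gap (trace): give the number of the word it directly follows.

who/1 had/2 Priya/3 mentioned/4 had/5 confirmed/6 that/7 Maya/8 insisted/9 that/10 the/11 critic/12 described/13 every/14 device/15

The displaced element is "who" (word 1).
It is linked across 1 clause boundary (Ø).
It functions as the subject of "confirmed", so the gap sits immediately after word 4 ("mentioned").
Base order: Priya had mentioned that who had confirmed that Maya insisted that the critic described every device.

4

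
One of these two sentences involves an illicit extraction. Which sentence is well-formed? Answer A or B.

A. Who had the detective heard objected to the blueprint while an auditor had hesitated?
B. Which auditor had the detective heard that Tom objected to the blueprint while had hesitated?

A

In B, the wh-phrase is extracted from inside an adjunct island (introduced by "while"), which blocks movement.
In A, the extraction path crosses only that-complement boundaries, which are transparent.
So A is grammatical.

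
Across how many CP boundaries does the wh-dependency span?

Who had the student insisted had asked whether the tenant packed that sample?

"who" is extracted from the subject of "asked".
Boundaries crossed, outermost first: [Ø] — 1 in total.

1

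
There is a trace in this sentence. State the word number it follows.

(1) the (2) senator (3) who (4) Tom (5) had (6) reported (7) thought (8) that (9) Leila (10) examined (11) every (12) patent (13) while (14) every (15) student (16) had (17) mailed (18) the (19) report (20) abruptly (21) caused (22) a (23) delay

6

The displaced element is "the senator" (word 2).
It is linked across 1 clause boundary (Ø).
It functions as the subject of "thought", so the gap sits immediately after word 6 ("reported").
Base order: Tom had reported that the senator thought that Leila examined every patent while every student had mailed the report abruptly.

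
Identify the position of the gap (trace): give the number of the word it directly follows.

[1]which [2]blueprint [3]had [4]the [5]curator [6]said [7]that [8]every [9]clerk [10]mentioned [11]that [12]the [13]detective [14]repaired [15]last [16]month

The displaced element is "which blueprint" (word 2).
It is linked across 2 clause boundaries (that → that).
It functions as the direct object of "repaired", so the gap sits immediately after word 14 ("repaired").
Base order: The curator had said that every clerk mentioned that the detective repaired which blueprint last month.

14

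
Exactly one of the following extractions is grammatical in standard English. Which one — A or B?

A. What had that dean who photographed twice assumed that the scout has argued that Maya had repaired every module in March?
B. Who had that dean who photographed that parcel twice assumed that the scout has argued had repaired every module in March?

B

In A, the wh-phrase is extracted from inside a complex-NP island (relative clause) (introduced by "who"), which blocks movement.
In B, the extraction path crosses only that-complement boundaries, which are transparent.
So B is grammatical.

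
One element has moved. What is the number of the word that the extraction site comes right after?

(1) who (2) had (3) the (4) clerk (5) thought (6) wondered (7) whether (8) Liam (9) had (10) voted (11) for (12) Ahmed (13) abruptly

The displaced element is "who" (word 1).
It is linked across 1 clause boundary (Ø).
It functions as the subject of "wondered", so the gap sits immediately after word 5 ("thought").
Base order: The clerk had thought that who wondered whether Liam had voted for Ahmed abruptly.

5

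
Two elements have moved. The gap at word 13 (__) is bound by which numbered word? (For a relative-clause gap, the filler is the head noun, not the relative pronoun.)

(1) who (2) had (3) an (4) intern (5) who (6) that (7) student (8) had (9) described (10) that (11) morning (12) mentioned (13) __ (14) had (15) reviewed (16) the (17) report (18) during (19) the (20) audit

1

The marked gap is the subject of "reviewed".
Its filler is the fronted wh-phrase "who", at word 1.
(The other dependency links word 4 to a gap after word 9.)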